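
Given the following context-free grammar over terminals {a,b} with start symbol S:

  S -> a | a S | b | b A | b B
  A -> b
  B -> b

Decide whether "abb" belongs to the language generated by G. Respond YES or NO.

CNF form of G:
  S -> T0 S | T1 A | T1 B | a | b
  A -> b
  B -> b
  T0 -> a
  T1 -> b

CYK table (by increasing span):
  T[0,0] 'a' = {S,T0}  orig:{S}
  T[1,1] 'b' = {A,B,S,T1}  orig:{A,B,S}
  T[2,2] 'b' = {A,B,S,T1}  orig:{A,B,S}
  T[0,1] 'ab' = {S}
  T[1,2] 'bb' = {S}
  T[0,2] 'abb' = {S}

S ∈ T[0,2] ⇒ YES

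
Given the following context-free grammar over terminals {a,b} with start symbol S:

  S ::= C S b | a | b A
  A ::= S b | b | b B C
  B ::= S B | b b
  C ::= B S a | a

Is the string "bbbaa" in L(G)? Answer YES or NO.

Convert to CNF:
  S -> C X4 | T0 A | a
  A -> S T0 | T0 X2 | b
  B -> S B | T0 T0
  C -> B X3 | a
  T0 -> b
  T1 -> a
  X2 -> B C
  X3 -> S T1
  X4 -> S T0

CYK table (by increasing span):
  cell(0,0) b: {A,T0}  orig:{A}
  cell(1,1) b: {A,T0}  orig:{A}
  cell(2,2) b: {A,T0}  orig:{A}
  cell(3,3) a: {C,S,T1}  orig:{C,S}
  cell(4,4) a: {C,S,T1}  orig:{C,S}
  cell(0,1) bb: {B,S}
  cell(1,2) bb: {B,S}
  cell(2,3) ba: ∅
  cell(3,4) aa: {X3}  orig:{}
  cell(0,2) bbb: {A,X4}  orig:{A}
  cell(1,3) bba: {X2,X3}  orig:{}
  cell(2,4) baa: ∅
  cell(0,3) bbba: {A}
  cell(1,4) bbaa: {C}
  cell(0,4) bbbaa: ∅

S ∉ T[0,4] ⇒ NO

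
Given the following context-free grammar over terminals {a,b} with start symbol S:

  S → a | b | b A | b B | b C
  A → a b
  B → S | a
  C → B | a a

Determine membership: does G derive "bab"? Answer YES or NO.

CNF form of G:
  S -> T1 A | T1 B | T1 C | a | b
  A -> T0 T1
  B -> T1 A | T1 B | T1 C | a | b
  C -> T0 T0 | T1 A | T1 B | T1 C | a | b
  T0 -> a
  T1 -> b

CYK table (by increasing span):
  cell(0,0) b: {B,C,S,T1}  orig:{B,C,S}
  cell(1,1) a: {B,C,S,T0}  orig:{B,C,S}
  cell(2,2) b: {B,C,S,T1}  orig:{B,C,S}
  cell(0,1) ba: {B,C,S}
  cell(1,2) ab: {A}
  cell(0,2) bab: {B,C,S}

S ∈ T[0,2] ⇒ YES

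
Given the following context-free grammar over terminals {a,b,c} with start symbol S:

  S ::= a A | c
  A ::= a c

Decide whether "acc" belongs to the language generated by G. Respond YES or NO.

Convert to CNF:
  S -> T0 A | c
  A -> T0 T1
  T0 -> a
  T1 -> c

CYK table (by increasing span):
  [0..0]={T0}  "a"  orig:{}
  [1..1]={S,T1}  "c"  orig:{S}
  [2..2]={S,T1}  "c"  orig:{S}
  [0..1]={A}  "ac"
  [1..2]=∅  "cc"
  [0..2]=∅  "acc"

S ∉ T[0,2] ⇒ NO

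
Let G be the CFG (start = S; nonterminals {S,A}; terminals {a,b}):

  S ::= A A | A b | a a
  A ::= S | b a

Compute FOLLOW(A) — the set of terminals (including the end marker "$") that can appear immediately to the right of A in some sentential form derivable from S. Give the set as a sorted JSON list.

Compute FIRST by fixpoint:
[1]
  A via A→b a: +{b}
  S via S→A A: +{b}
  S via S→a a: +{a}
  S: {a,b}  A: {b}
[2]
  A via A→S: +{a}
  S: {a,b}  A: {a,b}
[3] done
  S: {a,b}  A: {a,b}

FOLLOW iteration:
seed FOLLOW(S) with $
pass 1:
  S→A A: FOLLOW(A) ⊇ FIRST(A) = {a,b}; new: +{a,b}
  S→A A: FOLLOW(A) ⊇ FOLLOW(S) ⊇ {$}; new: +{$}
  S: {$}  A: {$,a,b}
pass 2:
  A→S: FOLLOW(S) ⊇ FOLLOW(A) ⊇ {$,a,b}; new: +{a,b}
  S: {$,a,b}  A: {$,a,b}
pass 3: done
  S: {$,a,b}  A: {$,a,b}

FOLLOW(A) = ["$", "a", "b"]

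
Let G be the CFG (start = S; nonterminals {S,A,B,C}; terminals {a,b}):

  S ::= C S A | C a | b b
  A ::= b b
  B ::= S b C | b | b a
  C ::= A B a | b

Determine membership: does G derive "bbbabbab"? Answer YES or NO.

CNF form of G:
  S -> C T1 | C X4 | T0 T0
  A -> T0 T0
  B -> S X2 | T0 T1 | b
  C -> A X3 | b
  T0 -> b
  T1 -> a
  X2 -> T0 C
  X3 -> B T1
  X4 -> S A

CYK table (by increasing span):
  cell(0,0) b: {B,C,T0}  orig:{B,C}
  cell(1,1) b: {B,C,T0}  orig:{B,C}
  cell(2,2) b: {B,C,T0}  orig:{B,C}
  cell(3,3) a: {T1}  orig:{}
  cell(4,4) b: {B,C,T0}  orig:{B,C}
  cell(5,5) b: {B,C,T0}  orig:{B,C}
  cell(6,6) a: {T1}  orig:{}
  cell(7,7) b: {B,C,T0}  orig:{B,C}
  cell(0,1) bb: {A,S,X2}  orig:{A,S}
  cell(1,2) bb: {A,S,X2}  orig:{A,S}
  cell(2,3) ba: {B,S,X3}  orig:{B,S}
  cell(3,4) ab: ∅
  cell(4,5) bb: {A,S,X2}  orig:{A,S}
  cell(5,6) ba: {B,S,X3}  orig:{B,S}
  cell(6,7) ab: ∅
  cell(0,2) bbb: ∅
  cell(1,3) bba: ∅
  cell(2,4) bab: ∅
  cell(3,5) abb: ∅
  cell(4,6) bba: ∅
  cell(5,7) bab: ∅
  cell(0,3) bbba: {C}
  cell(1,4) bbab: ∅
  cell(2,5) babb: {B,X4}  orig:{B}
  cell(3,6) abba: ∅
  cell(4,7) bbab: ∅
  cell(0,4) bbbab: ∅
  cell(1,5) bbabb: {S}
  cell(2,6) babba: {X3}  orig:{}
  cell(3,7) abbab: ∅
  cell(0,5) bbbabb: ∅
  cell(1,6) bbabba: ∅
  cell(2,7) babbab: ∅
  cell(0,6) bbbabba: {C}
  cell(1,7) bbabbab: ∅
  cell(0,7) bbbabbab: ∅

S ∉ T[0,7] ⇒ NO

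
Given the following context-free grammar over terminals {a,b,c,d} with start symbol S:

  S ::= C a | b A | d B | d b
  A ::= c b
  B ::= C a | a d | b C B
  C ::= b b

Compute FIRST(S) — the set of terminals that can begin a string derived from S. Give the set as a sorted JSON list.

FIRST sets, iterate to fixpoint:
[1]
  A via A→c b: +{c}
  B via B→a d: +{a}
  B via B→b C B: +{b}
  C via C→b b: +{b}
  S via S→C a: +{b}
  S via S→d B: +{d}
  S: {b,d}  A: {c}  B: {a,b}  C: {b}
[2] done
  S: {b,d}  A: {c}  B: {a,b}  C: {b}

FIRST(S) = ["b", "d"]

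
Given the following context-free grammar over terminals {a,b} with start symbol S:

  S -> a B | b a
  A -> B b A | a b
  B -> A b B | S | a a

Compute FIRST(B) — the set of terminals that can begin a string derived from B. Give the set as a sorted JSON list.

FIRST sets, iterate to fixpoint:
pass 1:
  A via A→a b: +{a}
  B via B→A b B: +{a}
  S via S→a B: +{a}
  S via S→b a: +{b}
  FIRST(S)={a,b}  FIRST(A)={a}  FIRST(B)={a}
pass 2:
  B via B→S: +{b}
  FIRST(S)={a,b}  FIRST(A)={a}  FIRST(B)={a,b}
pass 3:
  A via A→B b A: +{b}
  FIRST(S)={a,b}  FIRST(A)={a,b}  FIRST(B)={a,b}
pass 4: (no change)
  FIRST(S)={a,b}  FIRST(A)={a,b}  FIRST(B)={a,b}

FIRST(B) = ["a", "b"]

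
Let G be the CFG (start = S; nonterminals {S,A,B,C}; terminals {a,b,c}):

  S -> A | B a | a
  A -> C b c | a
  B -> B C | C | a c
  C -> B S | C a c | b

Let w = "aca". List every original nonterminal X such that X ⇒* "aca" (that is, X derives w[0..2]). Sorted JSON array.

CNF form of G:
  S -> B T2 | C X6 | a
  A -> C X3 | a
  B -> B C | B S | C X4 | T2 T1 | b
  C -> B S | C X5 | b
  T0 -> b
  T1 -> c
  T2 -> a
  X3 -> T0 T1
  X4 -> T2 T1
  X5 -> T2 T1
  X6 -> T0 T1

CYK fill (cells [i..j] with 0 ≤ i ≤ j ≤ 2 only):
  cell(0,0) a: {A,S,T2}  orig:{A,S}
  cell(1,1) c: {T1}  orig:{}
  cell(2,2) a: {A,S,T2}  orig:{A,S}
  cell(0,1) ac: {B,X4,X5}  orig:{B}
  cell(1,2) ca: ∅
  cell(0,2) aca: {B,C,S}

Original NTs in T[0,2] deriving "aca": ["B", "C", "S"]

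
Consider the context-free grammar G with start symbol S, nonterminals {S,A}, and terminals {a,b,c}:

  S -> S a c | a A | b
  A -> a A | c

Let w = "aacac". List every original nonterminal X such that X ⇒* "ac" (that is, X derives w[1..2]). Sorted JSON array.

Convert to CNF:
  S -> S X2 | T0 A | b
  A -> T0 A | c
  T0 -> a
  T1 -> c
  X2 -> T0 T1

CYK table (by increasing span) — only the sub-triangle for w[1..2]:
  cell(1,1) a: {T0}  orig:{}
  cell(2,2) c: {A,T1}  orig:{A}
  cell(1,2) ac: {A,S,X2}  orig:{A,S}

Original NTs in T[1,2] deriving "ac": ["A", "S"]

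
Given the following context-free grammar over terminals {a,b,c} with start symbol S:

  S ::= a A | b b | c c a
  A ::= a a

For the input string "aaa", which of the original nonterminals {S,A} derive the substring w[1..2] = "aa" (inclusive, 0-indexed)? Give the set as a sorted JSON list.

CNF form of G:
  S -> T0 A | T1 T1 | T2 X3
  A -> T0 T0
  T0 -> a
  T1 -> b
  T2 -> c
  X3 -> T2 T0

Fill CYK table bottom-up (cells [i..j] with 1 ≤ i ≤ j ≤ 2 only):
  T[1,1] 'a' = {T0}  orig:{}
  T[2,2] 'a' = {T0}  orig:{}
  T[1,2] 'aa' = {A}

Original NTs in T[1,2] deriving "aa": ["A"]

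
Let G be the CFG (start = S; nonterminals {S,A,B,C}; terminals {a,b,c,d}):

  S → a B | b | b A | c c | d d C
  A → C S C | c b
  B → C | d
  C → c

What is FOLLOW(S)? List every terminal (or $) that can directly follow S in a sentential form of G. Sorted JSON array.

FIRST sets, iterate to fixpoint:
pass 1:
  A via A→c b: +{c}
  B via B→d: +{d}
  C via C→c: +{c}
  S via S→a B: +{a}
  S via S→b: +{b}
  S via S→c c: +{c}
  S via S→d d C: +{d}
  FIRST[S]={a,b,c,d}  FIRST[A]={c}  FIRST[B]={d}  FIRST[C]={c}
pass 2:
  B via B→C: +{c}
  FIRST[S]={a,b,c,d}  FIRST[A]={c}  FIRST[B]={c,d}  FIRST[C]={c}
pass 3: (no change)
  FIRST[S]={a,b,c,d}  FIRST[A]={c}  FIRST[B]={c,d}  FIRST[C]={c}

FOLLOW sets:
initialize: $ ∈ FOLLOW(S)
pass 1:
  A→C S C: FOLLOW(C) ⊇ FIRST(S) = {a,b,c,d}; new: +{a,b,c,d}
  A→C S C: FOLLOW(S) ⊇ FIRST(C) = {c}; new: +{c}
  S→a B: FOLLOW(B) ⊇ FOLLOW(S) ⊇ {$,c}; new: +{$,c}
  S→b A: FOLLOW(A) ⊇ FOLLOW(S) ⊇ {$,c}; new: +{$,c}
  S→d d C: FOLLOW(C) ⊇ FOLLOW(S) ⊇ {$,c}; new: +{$}
  FOLLOW[S]={$,c}  FOLLOW[A]={$,c}  FOLLOW[B]={$,c}  FOLLOW[C]={$,a,b,c,d}
pass 2: (no change)
  FOLLOW[S]={$,c}  FOLLOW[A]={$,c}  FOLLOW[B]={$,c}  FOLLOW[C]={$,a,b,c,d}

FOLLOW(S) = ["$", "c"]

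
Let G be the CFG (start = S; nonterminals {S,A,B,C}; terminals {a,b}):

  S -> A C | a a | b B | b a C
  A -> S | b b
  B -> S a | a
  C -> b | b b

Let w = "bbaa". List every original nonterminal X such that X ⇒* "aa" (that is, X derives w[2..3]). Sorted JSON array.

CNF form of G:
  S -> A C | T0 T0 | T1 B | T1 X3
  A -> A C | T0 T0 | T1 B | T1 T1 | T1 X2
  B -> S T0 | a
  C -> T1 T1 | b
  T0 -> a
  T1 -> b
  X2 -> T0 C
  X3 -> T0 C

CYK table (by increasing span) — only the sub-triangle for w[2..3]:
  [2..2]={B,T0}  "a"  orig:{B}
  [3..3]={B,T0}  "a"  orig:{B}
  [2..3]={A,S}  "aa"

Original NTs in T[2,3] deriving "aa": ["A", "S"]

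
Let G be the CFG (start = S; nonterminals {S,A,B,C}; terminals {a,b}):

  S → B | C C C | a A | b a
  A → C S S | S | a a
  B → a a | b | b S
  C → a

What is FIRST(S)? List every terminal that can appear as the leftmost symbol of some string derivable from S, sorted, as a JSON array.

Compute FIRST by fixpoint:
iter 1:
  A via A→a a: +{a}
  B via B→a a: +{a}
  B via B→b: +{b}
  C via C→a: +{a}
  S via S→B: +{a,b}
  S: {a,b}  A: {a}  B: {a,b}  C: {a}
iter 2:
  A via A→S: +{b}
  S: {a,b}  A: {a,b}  B: {a,b}  C: {a}
iter 3: — fixpoint
  S: {a,b}  A: {a,b}  B: {a,b}  C: {a}

FIRST(S) = ["a", "b"]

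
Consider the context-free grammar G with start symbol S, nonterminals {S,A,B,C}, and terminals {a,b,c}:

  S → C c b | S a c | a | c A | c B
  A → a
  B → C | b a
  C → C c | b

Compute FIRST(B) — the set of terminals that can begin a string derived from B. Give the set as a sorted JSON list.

Compute FIRST by fixpoint:
pass 1:
  A via A→a: +{a}
  B via B→b a: +{b}
  C via C→b: +{b}
  S via S→C c b: +{b}
  S via S→a: +{a}
  S via S→c A: +{c}
  FIRST[S]={a,b,c}  FIRST[A]={a}  FIRST[B]={b}  FIRST[C]={b}
pass 2: — fixpoint
  FIRST[S]={a,b,c}  FIRST[A]={a}  FIRST[B]={b}  FIRST[C]={b}

FIRST(B) = ["b"]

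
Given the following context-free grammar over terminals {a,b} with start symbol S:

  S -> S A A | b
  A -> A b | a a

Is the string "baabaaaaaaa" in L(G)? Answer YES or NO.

Convert to CNF:
  S -> S X2 | b
  A -> A T0 | T1 T1
  T0 -> b
  T1 -> a
  X2 -> A A

CYK fill:
  T[0,0] 'b' = {S,T0}  orig:{S}
  T[1,1] 'a' = {T1}  orig:{}
  T[2,2] 'a' = {T1}  orig:{}
  T[3,3] 'b' = {S,T0}  orig:{S}
  T[4,4] 'a' = {T1}  orig:{}
  T[5,5] 'a' = {T1}  orig:{}
  T[6,6] 'a' = {T1}  orig:{}
  T[7,7] 'a' = {T1}  orig:{}
  T[8,8] 'a' = {T1}  orig:{}
  T[9,9] 'a' = {T1}  orig:{}
  T[10,10] 'a' = {T1}  orig:{}
  T[0,1] 'ba' = ∅
  T[1,2] 'aa' = {A}
  T[2,3] 'ab' = ∅
  T[3,4] 'ba' = ∅
  T[4,5] 'aa' = {A}
  T[5,6] 'aa' = {A}
  T[6,7] 'aa' = {A}
  T[7,8] 'aa' = {A}
  T[8,9] 'aa' = {A}
  T[9,10] 'aa' = {A}
  T[0,2] 'baa' = ∅
  T[1,3] 'aab' = {A}
  T[2,4] 'aba' = ∅
  T[3,5] 'baa' = ∅
  T[4,6] 'aaa' = ∅
  T[5,7] 'aaa' = ∅
  T[6,8] 'aaa' = ∅
  T[7,9] 'aaa' = ∅
  T[8,10] 'aaa' = ∅
  T[0,3] 'baab' = ∅
  T[1,4] 'aaba' = ∅
  T[2,5] 'abaa' = ∅
  T[3,6] 'baaa' = ∅
  T[4,7] 'aaaa' = {X2}  orig:{}
  T[5,8] 'aaaa' = {X2}  orig:{}
  T[6,9] 'aaaa' = {X2}  orig:{}
  T[7,10] 'aaaa' = {X2}  orig:{}
  T[0,4] 'baaba' = ∅
  T[1,5] 'aabaa' = {X2}  orig:{}
  T[2,6] 'abaaa' = ∅
  T[3,7] 'baaaa' = {S}
  T[4,8] 'aaaaa' = ∅
  T[5,9] 'aaaaa' = ∅
  T[6,10] 'aaaaa' = ∅
  T[0,5] 'baabaa' = {S}
  T[1,6] 'aabaaa' = ∅
  T[2,7] 'abaaaa' = ∅
  T[3,8] 'baaaaa' = ∅
  T[4,9] 'aaaaaa' = ∅
  T[5,10] 'aaaaaa' = ∅
  T[0,6] 'baabaaa' = ∅
  T[1,7] 'aabaaaa' = ∅
  T[2,8] 'abaaaaa' = ∅
  T[3,9] 'baaaaaa' = ∅
  T[4,10] 'aaaaaaa' = ∅
  T[0,7] 'baabaaaa' = ∅
  T[1,8] 'aabaaaaa' = ∅
  T[2,9] 'abaaaaaa' = ∅
  T[3,10] 'baaaaaaa' = ∅
  T[0,8] 'baabaaaaa' = ∅
  T[1,9] 'aabaaaaaa' = ∅
  T[2,10] 'abaaaaaaa' = ∅
  T[0,9] 'baabaaaaaa' = {S}
  T[1,10] 'aabaaaaaaa' = ∅
  T[0,10] 'baabaaaaaaa' = ∅

S ∉ T[0,10] ⇒ NO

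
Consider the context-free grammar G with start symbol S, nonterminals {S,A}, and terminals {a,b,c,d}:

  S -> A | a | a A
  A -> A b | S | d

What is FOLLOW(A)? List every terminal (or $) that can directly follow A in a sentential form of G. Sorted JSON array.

Compute FIRST by fixpoint:
iter 1:
  A via A→d: +{d}
  S via S→A: +{d}
  S via S→a: +{a}
  FIRST[S]={a,d}  FIRST[A]={d}
iter 2:
  A via A→S: +{a}
  FIRST[S]={a,d}  FIRST[A]={a,d}
iter 3: done
  FIRST[S]={a,d}  FIRST[A]={a,d}

Compute FOLLOW by fixpoint:
seed FOLLOW(S) with $
[1]
  A→A b: FOLLOW(A) ⊇ FIRST(b) = {b}; new: +{b}
  A→S: FOLLOW(S) ⊇ FOLLOW(A) ⊇ {b}; new: +{b}
  S→A: FOLLOW(A) ⊇ FOLLOW(S) ⊇ {$,b}; new: +{$}
  FOLLOW[S]={$,b}  FOLLOW[A]={$,b}
[2] (no change)
  FOLLOW[S]={$,b}  FOLLOW[A]={$,b}

FOLLOW(A) = ["$", "b"]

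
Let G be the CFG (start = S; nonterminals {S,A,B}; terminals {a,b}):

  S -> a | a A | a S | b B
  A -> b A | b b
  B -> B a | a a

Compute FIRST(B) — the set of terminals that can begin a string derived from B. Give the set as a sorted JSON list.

FIRST sets, iterate to fixpoint:
pass 1:
  A via A→b A: +{b}
  B via B→a a: +{a}
  S via S→a: +{a}
  S via S→b B: +{b}
  FIRST[S]={a,b}  FIRST[A]={b}  FIRST[B]={a}
pass 2: done
  FIRST[S]={a,b}  FIRST[A]={b}  FIRST[B]={a}

FIRST(B) = ["a"]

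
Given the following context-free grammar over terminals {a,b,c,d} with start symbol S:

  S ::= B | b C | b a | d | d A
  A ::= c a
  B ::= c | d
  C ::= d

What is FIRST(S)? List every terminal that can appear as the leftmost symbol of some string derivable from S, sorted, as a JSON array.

FIRST iteration:
iter 1:
  A via A→c a: +{c}
  B via B→c: +{c}
  B via B→d: +{d}
  C via C→d: +{d}
  S via S→B: +{c,d}
  S via S→b C: +{b}
  FIRST[S]={b,c,d}  FIRST[A]={c}  FIRST[B]={c,d}  FIRST[C]={d}
iter 2: — fixpoint
  FIRST[S]={b,c,d}  FIRST[A]={c}  FIRST[B]={c,d}  FIRST[C]={d}

FIRST(S) = ["b", "c", "d"]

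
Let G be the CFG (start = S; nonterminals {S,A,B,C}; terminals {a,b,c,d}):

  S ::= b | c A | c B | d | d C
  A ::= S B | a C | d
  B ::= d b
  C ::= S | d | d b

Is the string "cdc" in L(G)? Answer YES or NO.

CNF form of G:
  S -> T1 C | T3 A | T3 B | b | d
  A -> S B | T0 C | d
  B -> T1 T2
  C -> T1 C | T1 T2 | T3 A | T3 B | b | d
  T0 -> a
  T1 -> d
  T2 -> b
  T3 -> c

CYK table (by increasing span):
  cell(0,0) c: {T3}  orig:{}
  cell(1,1) d: {A,C,S,T1}  orig:{A,C,S}
  cell(2,2) c: {T3}  orig:{}
  cell(0,1) cd: {C,S}
  cell(1,2) dc: ∅
  cell(0,2) cdc: ∅

S ∉ T[0,2] ⇒ NO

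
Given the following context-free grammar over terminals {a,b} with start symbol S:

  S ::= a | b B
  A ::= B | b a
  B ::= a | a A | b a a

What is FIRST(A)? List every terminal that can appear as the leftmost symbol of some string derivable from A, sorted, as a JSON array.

FIRST sets, iterate to fixpoint:
pass 1:
  A via A→b a: +{b}
  B via B→a: +{a}
  B via B→b a a: +{b}
  S via S→a: +{a}
  S via S→b B: +{b}
  S: {a,b}  A: {b}  B: {a,b}
pass 2:
  A via A→B: +{a}
  S: {a,b}  A: {a,b}  B: {a,b}
pass 3: (stable)
  S: {a,b}  A: {a,b}  B: {a,b}

FIRST(A) = ["a", "b"]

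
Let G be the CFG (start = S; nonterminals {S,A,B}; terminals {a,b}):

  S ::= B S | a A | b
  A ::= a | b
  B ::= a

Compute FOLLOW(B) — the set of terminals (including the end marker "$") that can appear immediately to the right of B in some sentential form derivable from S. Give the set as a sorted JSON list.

FIRST iteration:
iter 1:
  A via A→a: +{a}
  A via A→b: +{b}
  B via B→a: +{a}
  S via S→B S: +{a}
  S via S→b: +{b}
  FIRST(S)={a,b}  FIRST(A)={a,b}  FIRST(B)={a}
iter 2: done
  FIRST(S)={a,b}  FIRST(A)={a,b}  FIRST(B)={a}

FOLLOW sets:
FOLLOW(S) := {$}
iter 1:
  S→B S: FOLLOW(B) ⊇ FIRST(S) = {a,b}; new: +{a,b}
  S→a A: FOLLOW(A) ⊇ FOLLOW(S) ⊇ {$}; new: +{$}
  S: {$}  A: {$}  B: {a,b}
iter 2: — fixpoint
  S: {$}  A: {$}  B: {a,b}

FOLLOW(B) = ["a", "b"]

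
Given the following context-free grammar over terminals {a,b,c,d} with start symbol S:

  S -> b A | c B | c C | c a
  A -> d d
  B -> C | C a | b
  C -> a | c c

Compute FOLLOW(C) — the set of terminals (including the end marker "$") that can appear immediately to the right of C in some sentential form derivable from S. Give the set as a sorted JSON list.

FIRST sets, iterate to fixpoint:
[1]
  A via A→d d: +{d}
  B via B→b: +{b}
  C via C→a: +{a}
  C via C→c c: +{c}
  S via S→b A: +{b}
  S via S→c B: +{c}
  FIRST(S)={b,c}  FIRST(A)={d}  FIRST(B)={b}  FIRST(C)={a,c}
[2]
  B via B→C: +{a,c}
  FIRST(S)={b,c}  FIRST(A)={d}  FIRST(B)={a,b,c}  FIRST(C)={a,c}
[3] done
  FIRST(S)={b,c}  FIRST(A)={d}  FIRST(B)={a,b,c}  FIRST(C)={a,c}

FOLLOW iteration:
FOLLOW(S) := {$}
round 1:
  B→C a: FOLLOW(C) ⊇ FIRST(a) = {a}; new: +{a}
  S→b A: FOLLOW(A) ⊇ FOLLOW(S) ⊇ {$}; new: +{$}
  S→c B: FOLLOW(B) ⊇ FOLLOW(S) ⊇ {$}; new: +{$}
  S→c C: FOLLOW(C) ⊇ FOLLOW(S) ⊇ {$}; new: +{$}
  S: {$}  A: {$}  B: {$}  C: {$,a}
round 2: done
  S: {$}  A: {$}  B: {$}  C: {$,a}

FOLLOW(C) = ["$", "a"]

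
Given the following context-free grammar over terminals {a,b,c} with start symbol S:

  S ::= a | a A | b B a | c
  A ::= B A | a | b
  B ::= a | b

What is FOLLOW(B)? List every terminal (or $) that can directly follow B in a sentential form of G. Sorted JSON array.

FIRST sets, iterate to fixpoint:
pass 1:
  A via A→a: +{a}
  A via A→b: +{b}
  B via B→a: +{a}
  B via B→b: +{b}
  S via S→a: +{a}
  S via S→b B a: +{b}
  S via S→c: +{c}
  S: {a,b,c}  A: {a,b}  B: {a,b}
pass 2: (stable)
  S: {a,b,c}  A: {a,b}  B: {a,b}

Compute FOLLOW by fixpoint:
initialize: $ ∈ FOLLOW(S)
pass 1:
  A→B A: FOLLOW(B) ⊇ FIRST(A) = {a,b}; new: +{a,b}
  S→a A: FOLLOW(A) ⊇ FOLLOW(S) ⊇ {$}; new: +{$}
  S: {$}  A: {$}  B: {a,b}
pass 2: done
  S: {$}  A: {$}  B: {a,b}

FOLLOW(B) = ["a", "b"]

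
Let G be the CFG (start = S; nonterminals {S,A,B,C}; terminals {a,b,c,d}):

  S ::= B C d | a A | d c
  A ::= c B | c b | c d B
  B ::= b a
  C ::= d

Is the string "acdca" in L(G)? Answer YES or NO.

Convert to CNF:
  S -> B X5 | T2 T0 | T3 A
  A -> T0 B | T0 T1 | T0 X4
  B -> T1 T3
  C -> d
  T0 -> c
  T1 -> b
  T2 -> d
  T3 -> a
  X4 -> T2 B
  X5 -> C T2

CYK fill:
  [0..0]={T3}  "a"  orig:{}
  [1..1]={T0}  "c"  orig:{}
  [2..2]={C,T2}  "d"  orig:{C}
  [3..3]={T0}  "c"  orig:{}
  [4..4]={T3}  "a"  orig:{}
  [0..1]=∅  "ac"
  [1..2]=∅  "cd"
  [2..3]={S}  "dc"
  [3..4]=∅  "ca"
  [0..2]=∅  "acd"
  [1..3]=∅  "cdc"
  [2..4]=∅  "dca"
  [0..3]=∅  "acdc"
  [1..4]=∅  "cdca"
  [0..4]=∅  "acdca"

S ∉ T[0,4] ⇒ NO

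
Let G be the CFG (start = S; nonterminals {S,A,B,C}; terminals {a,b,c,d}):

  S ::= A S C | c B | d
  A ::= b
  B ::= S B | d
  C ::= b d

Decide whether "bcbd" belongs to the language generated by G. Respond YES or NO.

Convert to CNF:
  S -> A X3 | T2 B | d
  A -> b
  B -> S B | d
  C -> T0 T1
  T0 -> b
  T1 -> d
  T2 -> c
  X3 -> S C

Fill CYK table bottom-up:
  cell(0,0) b: {A,T0}  orig:{A}
  cell(1,1) c: {T2}  orig:{}
  cell(2,2) b: {A,T0}  orig:{A}
  cell(3,3) d: {B,S,T1}  orig:{B,S}
  cell(0,1) bc: ∅
  cell(1,2) cb: ∅
  cell(2,3) bd: {C}
  cell(0,2) bcb: ∅
  cell(1,3) cbd: ∅
  cell(0,3) bcbd: ∅

S ∉ T[0,3] ⇒ NO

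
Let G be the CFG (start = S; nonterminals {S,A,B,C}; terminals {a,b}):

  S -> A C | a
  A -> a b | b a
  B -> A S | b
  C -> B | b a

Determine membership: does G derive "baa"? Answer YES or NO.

Convert to CNF:
  S -> A C | a
  A -> T0 T1 | T1 T0
  B -> A S | b
  C -> A S | T1 T0 | b
  T0 -> a
  T1 -> b

CYK fill:
  T[0,0] 'b' = {B,C,T1}  orig:{B,C}
  T[1,1] 'a' = {S,T0}  orig:{S}
  T[2,2] 'a' = {S,T0}  orig:{S}
  T[0,1] 'ba' = {A,C}
  T[1,2] 'aa' = ∅
  T[0,2] 'baa' = {B,C}

S ∉ T[0,2] ⇒ NO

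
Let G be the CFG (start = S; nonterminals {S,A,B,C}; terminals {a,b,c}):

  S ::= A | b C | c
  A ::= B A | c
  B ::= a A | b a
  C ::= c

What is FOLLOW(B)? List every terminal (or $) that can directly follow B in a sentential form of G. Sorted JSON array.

Compute FIRST by fixpoint:
iter 1:
  A via A→c: +{c}
  B via B→a A: +{a}
  B via B→b a: +{b}
  C via C→c: +{c}
  S via S→A: +{c}
  S via S→b C: +{b}
  S: {b,c}  A: {c}  B: {a,b}  C: {c}
iter 2:
  A via A→B A: +{a,b}
  S via S→A: +{a}
  S: {a,b,c}  A: {a,b,c}  B: {a,b}  C: {c}
iter 3: — fixpoint
  S: {a,b,c}  A: {a,b,c}  B: {a,b}  C: {c}

Compute FOLLOW by fixpoint:
FOLLOW(S) := {$}
round 1:
  A→B A: FOLLOW(B) ⊇ FIRST(A) = {a,b,c}; new: +{a,b,c}
  B→a A: FOLLOW(A) ⊇ FOLLOW(B) ⊇ {a,b,c}; new: +{a,b,c}
  S→A: FOLLOW(A) ⊇ FOLLOW(S) ⊇ {$}; new: +{$}
  S→b C: FOLLOW(C) ⊇ FOLLOW(S) ⊇ {$}; new: +{$}
  FOLLOW(S)={$}  FOLLOW(A)={$,a,b,c}  FOLLOW(B)={a,b,c}  FOLLOW(C)={$}
round 2: — fixpoint
  FOLLOW(S)={$}  FOLLOW(A)={$,a,b,c}  FOLLOW(B)={a,b,c}  FOLLOW(C)={$}

FOLLOW(B) = ["a", "b", "c"]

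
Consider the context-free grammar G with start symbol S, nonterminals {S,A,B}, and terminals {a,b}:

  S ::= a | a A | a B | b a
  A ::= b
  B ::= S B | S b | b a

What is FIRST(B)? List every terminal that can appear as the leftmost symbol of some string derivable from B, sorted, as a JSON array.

Compute FIRST by fixpoint:
round 1:
  A via A→b: +{b}
  B via B→b a: +{b}
  S via S→a: +{a}
  S via S→b a: +{b}
  S: {a,b}  A: {b}  B: {b}
round 2:
  B via B→S B: +{a}
  S: {a,b}  A: {b}  B: {a,b}
round 3: — fixpoint
  S: {a,b}  A: {b}  B: {a,b}

FIRST(B) = ["a", "b"]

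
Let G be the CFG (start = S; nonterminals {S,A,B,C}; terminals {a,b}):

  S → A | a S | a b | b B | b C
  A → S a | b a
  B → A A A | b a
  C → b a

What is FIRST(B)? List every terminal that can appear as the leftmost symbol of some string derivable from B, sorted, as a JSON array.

Compute FIRST by fixpoint:
pass 1:
  A via A→b a: +{b}
  B via B→A A A: +{b}
  C via C→b a: +{b}
  S via S→A: +{b}
  S via S→a S: +{a}
  FIRST(S)={a,b}  FIRST(A)={b}  FIRST(B)={b}  FIRST(C)={b}
pass 2:
  A via A→S a: +{a}
  B via B→A A A: +{a}
  FIRST(S)={a,b}  FIRST(A)={a,b}  FIRST(B)={a,b}  FIRST(C)={b}
pass 3: done
  FIRST(S)={a,b}  FIRST(A)={a,b}  FIRST(B)={a,b}  FIRST(C)={b}

FIRST(B) = ["a", "b"]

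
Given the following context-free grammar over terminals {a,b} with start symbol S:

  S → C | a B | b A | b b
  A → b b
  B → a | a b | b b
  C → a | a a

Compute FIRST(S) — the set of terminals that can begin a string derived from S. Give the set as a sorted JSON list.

Compute FIRST by fixpoint:
pass 1:
  A via A→b b: +{b}
  B via B→a: +{a}
  B via B→b b: +{b}
  C via C→a: +{a}
  S via S→C: +{a}
  S via S→b A: +{b}
  FIRST(S)={a,b}  FIRST(A)={b}  FIRST(B)={a,b}  FIRST(C)={a}
pass 2: — fixpoint
  FIRST(S)={a,b}  FIRST(A)={b}  FIRST(B)={a,b}  FIRST(C)={a}

FIRST(S) = ["a", "b"]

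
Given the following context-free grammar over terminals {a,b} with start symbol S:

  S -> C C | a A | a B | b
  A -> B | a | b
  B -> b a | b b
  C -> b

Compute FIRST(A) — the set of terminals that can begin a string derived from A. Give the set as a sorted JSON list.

FIRST iteration:
iter 1:
  A via A→a: +{a}
  A via A→b: +{b}
  B via B→b a: +{b}
  C via C→b: +{b}
  S via S→C C: +{b}
  S via S→a A: +{a}
  S: {a,b}  A: {a,b}  B: {b}  C: {b}
iter 2: — fixpoint
  S: {a,b}  A: {a,b}  B: {b}  C: {b}

FIRST(A) = ["a", "b"]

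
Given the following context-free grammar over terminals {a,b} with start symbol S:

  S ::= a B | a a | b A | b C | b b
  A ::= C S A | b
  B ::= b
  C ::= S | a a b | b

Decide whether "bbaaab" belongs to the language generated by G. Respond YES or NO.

Convert to CNF:
  S -> T0 B | T0 T0 | T1 A | T1 C | T1 T1
  A -> C X2 | b
  B -> b
  C -> T0 B | T0 T0 | T0 X3 | T1 A | T1 C | T1 T1 | b
  T0 -> a
  T1 -> b
  X2 -> S A
  X3 -> T0 T1

CYK table (by increasing span):
  T[0,0] 'b' = {A,B,C,T1}  orig:{A,B,C}
  T[1,1] 'b' = {A,B,C,T1}  orig:{A,B,C}
  T[2,2] 'a' = {T0}  orig:{}
  T[3,3] 'a' = {T0}  orig:{}
  T[4,4] 'a' = {T0}  orig:{}
  T[5,5] 'b' = {A,B,C,T1}  orig:{A,B,C}
  T[0,1] 'bb' = {C,S}
  T[1,2] 'ba' = ∅
  T[2,3] 'aa' = {C,S}
  T[3,4] 'aa' = {C,S}
  T[4,5] 'ab' = {C,S,X3}  orig:{C,S}
  T[0,2] 'bba' = ∅
  T[1,3] 'baa' = {C,S}
  T[2,4] 'aaa' = ∅
  T[3,5] 'aab' = {C,X2}  orig:{C}
  T[0,3] 'bbaa' = {C,S}
  T[1,4] 'baaa' = ∅
  T[2,5] 'aaab' = ∅
  T[0,4] 'bbaaa' = ∅
  T[1,5] 'baaab' = ∅
  T[0,5] 'bbaaab' = ∅

S ∉ T[0,5] ⇒ NO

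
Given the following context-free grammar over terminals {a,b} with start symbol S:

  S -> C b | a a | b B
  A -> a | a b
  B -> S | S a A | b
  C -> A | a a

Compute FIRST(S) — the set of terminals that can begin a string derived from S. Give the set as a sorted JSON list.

FIRST iteration:
round 1:
  A via A→a: +{a}
  B via B→b: +{b}
  C via C→A: +{a}
  S via S→C b: +{a}
  S via S→b B: +{b}
  FIRST[S]={a,b}  FIRST[A]={a}  FIRST[B]={b}  FIRST[C]={a}
round 2:
  B via B→S: +{a}
  FIRST[S]={a,b}  FIRST[A]={a}  FIRST[B]={a,b}  FIRST[C]={a}
round 3: (no change)
  FIRST[S]={a,b}  FIRST[A]={a}  FIRST[B]={a,b}  FIRST[C]={a}

FIRST(S) = ["a", "b"]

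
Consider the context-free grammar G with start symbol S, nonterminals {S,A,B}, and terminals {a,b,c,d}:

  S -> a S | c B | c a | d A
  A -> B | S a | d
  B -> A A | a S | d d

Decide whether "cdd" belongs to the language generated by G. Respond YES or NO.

Convert to CNF:
  S -> T0 S | T1 A | T2 B | T2 T0
  A -> A A | S T0 | T0 S | T1 T1 | d
  B -> A A | T0 S | T1 T1
  T0 -> a
  T1 -> d
  T2 -> c

CYK fill:
  T[0,0] 'c' = {T2}  orig:{}
  T[1,1] 'd' = {A,T1}  orig:{A}
  T[2,2] 'd' = {A,T1}  orig:{A}
  T[0,1] 'cd' = ∅
  T[1,2] 'dd' = {A,B,S}
  T[0,2] 'cdd' = {S}

S ∈ T[0,2] ⇒ YES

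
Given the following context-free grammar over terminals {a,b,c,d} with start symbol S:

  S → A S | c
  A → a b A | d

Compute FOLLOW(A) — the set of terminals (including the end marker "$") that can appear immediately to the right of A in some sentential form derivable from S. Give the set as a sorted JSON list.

FIRST iteration:
round 1:
  A via A→a b A: +{a}
  A via A→d: +{d}
  S via S→A S: +{a,d}
  S via S→c: +{c}
  S: {a,c,d}  A: {a,d}
round 2: (no change)
  S: {a,c,d}  A: {a,d}

FOLLOW sets:
seed FOLLOW(S) with $
pass 1:
  S→A S: FOLLOW(A) ⊇ FIRST(S) = {a,c,d}; new: +{a,c,d}
  FOLLOW(S)={$}  FOLLOW(A)={a,c,d}
pass 2: — fixpoint
  FOLLOW(S)={$}  FOLLOW(A)={a,c,d}

FOLLOW(A) = ["a", "c", "d"]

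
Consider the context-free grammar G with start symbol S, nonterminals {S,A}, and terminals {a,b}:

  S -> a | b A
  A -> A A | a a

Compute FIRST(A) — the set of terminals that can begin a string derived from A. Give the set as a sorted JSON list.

Compute FIRST by fixpoint:
round 1:
  A via A→a a: +{a}
  S via S→a: +{a}
  S via S→b A: +{b}
  FIRST[S]={a,b}  FIRST[A]={a}
round 2: done
  FIRST[S]={a,b}  FIRST[A]={a}

FIRST(A) = ["a"]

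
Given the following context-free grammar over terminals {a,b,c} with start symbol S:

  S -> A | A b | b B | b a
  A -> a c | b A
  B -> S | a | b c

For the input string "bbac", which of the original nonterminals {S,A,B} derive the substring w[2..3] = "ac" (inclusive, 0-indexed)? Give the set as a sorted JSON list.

Convert to CNF:
  S -> A T2 | T0 T1 | T2 A | T2 B | T2 T0
  A -> T0 T1 | T2 A
  B -> A T2 | T0 T1 | T2 A | T2 B | T2 T0 | T2 T1 | a
  T0 -> a
  T1 -> c
  T2 -> b

CYK fill, restricted to cells inside w[2..3]:
  cell(2,2) a: {B,T0}  orig:{B}
  cell(3,3) c: {T1}  orig:{}
  cell(2,3) ac: {A,B,S}

Original NTs in T[2,3] deriving "ac": ["A", "B", "S"]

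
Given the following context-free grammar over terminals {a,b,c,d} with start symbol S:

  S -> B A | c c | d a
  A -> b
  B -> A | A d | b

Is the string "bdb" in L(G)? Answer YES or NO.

CNF form of G:
  S -> B A | T0 T2 | T1 T1
  A -> b
  B -> A T0 | b
  T0 -> d
  T1 -> c
  T2 -> a

Fill CYK table bottom-up:
  T[0,0] 'b' = {A,B}
  T[1,1] 'd' = {T0}  orig:{}
  T[2,2] 'b' = {A,B}
  T[0,1] 'bd' = {B}
  T[1,2] 'db' = ∅
  T[0,2] 'bdb' = {S}

S ∈ T[0,2] ⇒ YES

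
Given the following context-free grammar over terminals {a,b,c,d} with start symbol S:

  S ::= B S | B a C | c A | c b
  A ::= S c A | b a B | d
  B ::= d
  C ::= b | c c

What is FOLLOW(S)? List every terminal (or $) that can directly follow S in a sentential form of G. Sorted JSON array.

Compute FIRST by fixpoint:
iter 1:
  A via A→b a B: +{b}
  A via A→d: +{d}
  B via B→d: +{d}
  C via C→b: +{b}
  C via C→c c: +{c}
  S via S→B S: +{d}
  S via S→c A: +{c}
  FIRST(S)={c,d}  FIRST(A)={b,d}  FIRST(B)={d}  FIRST(C)={b,c}
iter 2:
  A via A→S c A: +{c}
  FIRST(S)={c,d}  FIRST(A)={b,c,d}  FIRST(B)={d}  FIRST(C)={b,c}
iter 3: — fixpoint
  FIRST(S)={c,d}  FIRST(A)={b,c,d}  FIRST(B)={d}  FIRST(C)={b,c}

FOLLOW iteration:
initialize: $ ∈ FOLLOW(S)
round 1:
  A→S c A: FOLLOW(S) ⊇ FIRST(c) = {c}; new: +{c}
  S→B S: FOLLOW(B) ⊇ FIRST(S) = {c,d}; new: +{c,d}
  S→B a C: FOLLOW(B) ⊇ FIRST(a) = {a}; new: +{a}
  S→B a C: FOLLOW(C) ⊇ FOLLOW(S) ⊇ {$,c}; new: +{$,c}
  S→c A: FOLLOW(A) ⊇ FOLLOW(S) ⊇ {$,c}; new: +{$,c}
  S: {$,c}  A: {$,c}  B: {a,c,d}  C: {$,c}
round 2:
  A→b a B: FOLLOW(B) ⊇ FOLLOW(A) ⊇ {$,c}; new: +{$}
  S: {$,c}  A: {$,c}  B: {$,a,c,d}  C: {$,c}
round 3: done
  S: {$,c}  A: {$,c}  B: {$,a,c,d}  C: {$,c}

FOLLOW(S) = ["$", "c"]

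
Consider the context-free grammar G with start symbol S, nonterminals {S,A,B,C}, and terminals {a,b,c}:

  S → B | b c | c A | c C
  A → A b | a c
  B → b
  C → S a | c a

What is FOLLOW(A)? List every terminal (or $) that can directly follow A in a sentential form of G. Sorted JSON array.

FIRST sets, iterate to fixpoint:
round 1:
  A via A→a c: +{a}
  B via B→b: +{b}
  C via C→c a: +{c}
  S via S→B: +{b}
  S via S→c A: +{c}
  S: {b,c}  A: {a}  B: {b}  C: {c}
round 2:
  C via C→S a: +{b}
  S: {b,c}  A: {a}  B: {b}  C: {b,c}
round 3: (no change)
  S: {b,c}  A: {a}  B: {b}  C: {b,c}

FOLLOW iteration:
FOLLOW(S) := {$}
[1]
  A→A b: FOLLOW(A) ⊇ FIRST(b) = {b}; new: +{b}
  C→S a: FOLLOW(S) ⊇ FIRST(a) = {a}; new: +{a}
  S→B: FOLLOW(B) ⊇ FOLLOW(S) ⊇ {$,a}; new: +{$,a}
  S→c A: FOLLOW(A) ⊇ FOLLOW(S) ⊇ {$,a}; new: +{$,a}
  S→c C: FOLLOW(C) ⊇ FOLLOW(S) ⊇ {$,a}; new: +{$,a}
  S: {$,a}  A: {$,a,b}  B: {$,a}  C: {$,a}
[2] (stable)
  S: {$,a}  A: {$,a,b}  B: {$,a}  C: {$,a}

FOLLOW(A) = ["$", "a", "b"]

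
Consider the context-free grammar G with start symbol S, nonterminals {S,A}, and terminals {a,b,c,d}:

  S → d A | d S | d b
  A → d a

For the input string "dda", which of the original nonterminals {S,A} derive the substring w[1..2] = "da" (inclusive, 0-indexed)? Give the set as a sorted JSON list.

CNF form of G:
  S -> T0 A | T0 S | T0 T2
  A -> T0 T1
  T0 -> d
  T1 -> a
  T2 -> b

CYK table (by increasing span) — only the sub-triangle for w[1..2]:
  T[1,1] 'd' = {T0}  orig:{}
  T[2,2] 'a' = {T1}  orig:{}
  T[1,2] 'da' = {A}

Original NTs in T[1,2] deriving "da": ["A"]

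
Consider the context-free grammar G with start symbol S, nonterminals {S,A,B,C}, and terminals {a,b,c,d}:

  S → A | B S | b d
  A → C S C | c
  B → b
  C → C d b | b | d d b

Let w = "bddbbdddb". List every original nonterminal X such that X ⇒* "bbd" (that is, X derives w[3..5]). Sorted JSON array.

Convert to CNF:
  S -> B S | C X5 | T1 T0 | c
  A -> C X2 | c
  B -> b
  C -> C X3 | T0 X4 | b
  T0 -> d
  T1 -> b
  X2 -> S C
  X3 -> T0 T1
  X4 -> T0 T1
  X5 -> S C

Fill CYK table bottom-up (cells [i..j] with 3 ≤ i ≤ j ≤ 5 only):
  cell(3,3) b: {B,C,T1}  orig:{B,C}
  cell(4,4) b: {B,C,T1}  orig:{B,C}
  cell(5,5) d: {T0}  orig:{}
  cell(3,4) bb: ∅
  cell(4,5) bd: {S}
  cell(3,5) bbd: {S}

Original NTs in T[3,5] deriving "bbd": ["S"]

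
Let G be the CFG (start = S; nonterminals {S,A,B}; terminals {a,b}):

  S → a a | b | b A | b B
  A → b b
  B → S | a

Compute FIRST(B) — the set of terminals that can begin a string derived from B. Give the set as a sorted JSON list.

Compute FIRST by fixpoint:
iter 1:
  A via A→b b: +{b}
  B via B→a: +{a}
  S via S→a a: +{a}
  S via S→b: +{b}
  S: {a,b}  A: {b}  B: {a}
iter 2:
  B via B→S: +{b}
  S: {a,b}  A: {b}  B: {a,b}
iter 3: (no change)
  S: {a,b}  A: {b}  B: {a,b}

FIRST(B) = ["a", "b"]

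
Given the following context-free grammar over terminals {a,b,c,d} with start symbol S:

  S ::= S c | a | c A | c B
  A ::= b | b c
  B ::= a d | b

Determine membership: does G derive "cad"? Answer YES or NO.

Convert to CNF:
  S -> S T1 | T1 A | T1 B | a
  A -> T0 T1 | b
  B -> T2 T3 | b
  T0 -> b
  T1 -> c
  T2 -> a
  T3 -> d

CYK fill:
  T[0,0] 'c' = {T1}  orig:{}
  T[1,1] 'a' = {S,T2}  orig:{S}
  T[2,2] 'd' = {T3}  orig:{}
  T[0,1] 'ca' = ∅
  T[1,2] 'ad' = {B}
  T[0,2] 'cad' = {S}

S ∈ T[0,2] ⇒ YES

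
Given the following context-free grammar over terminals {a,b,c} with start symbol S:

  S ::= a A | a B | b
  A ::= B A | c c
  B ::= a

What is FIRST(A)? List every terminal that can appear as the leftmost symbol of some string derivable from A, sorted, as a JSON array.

FIRST sets, iterate to fixpoint:
pass 1:
  A via A→c c: +{c}
  B via B→a: +{a}
  S via S→a A: +{a}
  S via S→b: +{b}
  FIRST(S)={a,b}  FIRST(A)={c}  FIRST(B)={a}
pass 2:
  A via A→B A: +{a}
  FIRST(S)={a,b}  FIRST(A)={a,c}  FIRST(B)={a}
pass 3: (no change)
  FIRST(S)={a,b}  FIRST(A)={a,c}  FIRST(B)={a}

FIRST(A) = ["a", "c"]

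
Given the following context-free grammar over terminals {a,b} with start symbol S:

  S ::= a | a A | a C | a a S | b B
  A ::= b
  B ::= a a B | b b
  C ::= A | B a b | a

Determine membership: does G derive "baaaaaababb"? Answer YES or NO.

Convert to CNF:
  S -> T0 A | T0 C | T0 X4 | T1 B | a
  A -> b
  B -> T0 X2 | T1 T1
  C -> B X3 | a | b
  T0 -> a
  T1 -> b
  X2 -> T0 B
  X3 -> T0 T1
  X4 -> T0 S

Fill CYK table bottom-up:
  cell(0,0) b: {A,C,T1}  orig:{A,C}
  cell(1,1) a: {C,S,T0}  orig:{C,S}
  cell(2,2) a: {C,S,T0}  orig:{C,S}
  cell(3,3) a: {C,S,T0}  orig:{C,S}
  cell(4,4) a: {C,S,T0}  orig:{C,S}
  cell(5,5) a: {C,S,T0}  orig:{C,S}
  cell(6,6) a: {C,S,T0}  orig:{C,S}
  cell(7,7) b: {A,C,T1}  orig:{A,C}
  cell(8,8) a: {C,S,T0}  orig:{C,S}
  cell(9,9) b: {A,C,T1}  orig:{A,C}
  cell(10,10) b: {A,C,T1}  orig:{A,C}
  cell(0,1) ba: ∅
  cell(1,2) aa: {S,X4}  orig:{S}
  cell(2,3) aa: {S,X4}  orig:{S}
  cell(3,4) aa: {S,X4}  orig:{S}
  cell(4,5) aa: {S,X4}  orig:{S}
  cell(5,6) aa: {S,X4}  orig:{S}
  cell(6,7) ab: {S,X3}  orig:{S}
  cell(7,8) ba: ∅
  cell(8,9) ab: {S,X3}  orig:{S}
  cell(9,10) bb: {B}
  cell(0,2) baa: ∅
  cell(1,3) aaa: {S,X4}  orig:{S}
  cell(2,4) aaa: {S,X4}  orig:{S}
  cell(3,5) aaa: {S,X4}  orig:{S}
  cell(4,6) aaa: {S,X4}  orig:{S}
  cell(5,7) aab: {X4}  orig:{}
  cell(6,8) aba: ∅
  cell(7,9) bab: ∅
  cell(8,10) abb: {X2}  orig:{}
  cell(0,3) baaa: ∅
  cell(1,4) aaaa: {S,X4}  orig:{S}
  cell(2,5) aaaa: {S,X4}  orig:{S}
  cell(3,6) aaaa: {S,X4}  orig:{S}
  cell(4,7) aaab: {S}
  cell(5,8) aaba: ∅
  cell(6,9) abab: ∅
  cell(7,10) babb: ∅
  cell(0,4) baaaa: ∅
  cell(1,5) aaaaa: {S,X4}  orig:{S}
  cell(2,6) aaaaa: {S,X4}  orig:{S}
  cell(3,7) aaaab: {X4}  orig:{}
  cell(4,8) aaaba: ∅
  cell(5,9) aabab: ∅
  cell(6,10) ababb: ∅
  cell(0,5) baaaaa: ∅
  cell(1,6) aaaaaa: {S,X4}  orig:{S}
  cell(2,7) aaaaab: {S}
  cell(3,8) aaaaba: ∅
  cell(4,9) aaabab: ∅
  cell(5,10) aababb: ∅
  cell(0,6) baaaaaa: ∅
  cell(1,7) aaaaaab: {X4}  orig:{}
  cell(2,8) aaaaaba: ∅
  cell(3,9) aaaabab: ∅
  cell(4,10) aaababb: ∅
  cell(0,7) baaaaaab: ∅
  cell(1,8) aaaaaaba: ∅
  cell(2,9) aaaaabab: ∅
  cell(3,10) aaaababb: ∅
  cell(0,8) baaaaaaba: ∅
  cell(1,9) aaaaaabab: ∅
  cell(2,10) aaaaababb: ∅
  cell(0,9) baaaaaabab: ∅
  cell(1,10) aaaaaababb: ∅
  cell(0,10) baaaaaababb: ∅

S ∉ T[0,10] ⇒ NO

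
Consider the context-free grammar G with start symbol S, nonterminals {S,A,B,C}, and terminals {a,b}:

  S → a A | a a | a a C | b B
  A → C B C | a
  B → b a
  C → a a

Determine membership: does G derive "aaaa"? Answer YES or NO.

Convert to CNF:
  S -> T0 B | T1 A | T1 T1 | T1 X3
  A -> C X2 | a
  B -> T0 T1
  C -> T1 T1
  T0 -> b
  T1 -> a
  X2 -> B C
  X3 -> T1 C

Fill CYK table bottom-up:
  [0..0]={A,T1}  "a"  orig:{A}
  [1..1]={A,T1}  "a"  orig:{A}
  [2..2]={A,T1}  "a"  orig:{A}
  [3..3]={A,T1}  "a"  orig:{A}
  [0..1]={C,S}  "aa"
  [1..2]={C,S}  "aa"
  [2..3]={C,S}  "aa"
  [0..2]={X3}  "aaa"  orig:{}
  [1..3]={X3}  "aaa"  orig:{}
  [0..3]={S}  "aaaa"

S ∈ T[0,3] ⇒ YES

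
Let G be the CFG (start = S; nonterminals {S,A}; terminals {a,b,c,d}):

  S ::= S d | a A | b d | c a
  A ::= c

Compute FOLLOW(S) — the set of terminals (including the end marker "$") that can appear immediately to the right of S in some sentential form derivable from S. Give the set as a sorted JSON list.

Compute FIRST by fixpoint:
iter 1:
  A via A→c: +{c}
  S via S→a A: +{a}
  S via S→b d: +{b}
  S via S→c a: +{c}
  FIRST(S)={a,b,c}  FIRST(A)={c}
iter 2: (no change)
  FIRST(S)={a,b,c}  FIRST(A)={c}

FOLLOW iteration:
initialize: $ ∈ FOLLOW(S)
[1]
  S→S d: FOLLOW(S) ⊇ FIRST(d) = {d}; new: +{d}
  S→a A: FOLLOW(A) ⊇ FOLLOW(S) ⊇ {$,d}; new: +{$,d}
  FOLLOW(S)={$,d}  FOLLOW(A)={$,d}
[2] (no change)
  FOLLOW(S)={$,d}  FOLLOW(A)={$,d}

FOLLOW(S) = ["$", "d"]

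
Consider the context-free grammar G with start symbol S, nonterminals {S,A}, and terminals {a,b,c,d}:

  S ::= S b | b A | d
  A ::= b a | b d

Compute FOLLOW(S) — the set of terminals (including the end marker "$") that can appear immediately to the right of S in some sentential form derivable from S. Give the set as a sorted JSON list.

Compute FIRST by fixpoint:
[1]
  A via A→b a: +{b}
  S via S→b A: +{b}
  S via S→d: +{d}
  S: {b,d}  A: {b}
[2] — fixpoint
  S: {b,d}  A: {b}

FOLLOW sets:
FOLLOW(S) := {$}
pass 1:
  S→S b: FOLLOW(S) ⊇ FIRST(b) = {b}; new: +{b}
  S→b A: FOLLOW(A) ⊇ FOLLOW(S) ⊇ {$,b}; new: +{$,b}
  S: {$,b}  A: {$,b}
pass 2: (stable)
  S: {$,b}  A: {$,b}

FOLLOW(S) = ["$", "b"]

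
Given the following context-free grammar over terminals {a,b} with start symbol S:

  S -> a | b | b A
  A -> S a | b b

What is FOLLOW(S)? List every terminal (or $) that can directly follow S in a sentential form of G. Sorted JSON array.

FIRST sets, iterate to fixpoint:
round 1:
  A via A→b b: +{b}
  S via S→a: +{a}
  S via S→b: +{b}
  FIRST[S]={a,b}  FIRST[A]={b}
round 2:
  A via A→S a: +{a}
  FIRST[S]={a,b}  FIRST[A]={a,b}
round 3: (no change)
  FIRST[S]={a,b}  FIRST[A]={a,b}

Compute FOLLOW by fixpoint:
FOLLOW(S) := {$}
pass 1:
  A→S a: FOLLOW(S) ⊇ FIRST(a) = {a}; new: +{a}
  S→b A: FOLLOW(A) ⊇ FOLLOW(S) ⊇ {$,a}; new: +{$,a}
  FOLLOW[S]={$,a}  FOLLOW[A]={$,a}
pass 2: — fixpoint
  FOLLOW[S]={$,a}  FOLLOW[A]={$,a}

FOLLOW(S) = ["$", "a"]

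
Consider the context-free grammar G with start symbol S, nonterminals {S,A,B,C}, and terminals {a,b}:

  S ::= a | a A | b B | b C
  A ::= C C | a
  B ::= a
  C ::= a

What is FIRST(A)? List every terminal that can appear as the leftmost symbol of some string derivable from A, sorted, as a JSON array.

FIRST iteration:
iter 1:
  A via A→a: +{a}
  B via B→a: +{a}
  C via C→a: +{a}
  S via S→a: +{a}
  S via S→b B: +{b}
  FIRST(S)={a,b}  FIRST(A)={a}  FIRST(B)={a}  FIRST(C)={a}
iter 2: (stable)
  FIRST(S)={a,b}  FIRST(A)={a}  FIRST(B)={a}  FIRST(C)={a}

FIRST(A) = ["a"]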